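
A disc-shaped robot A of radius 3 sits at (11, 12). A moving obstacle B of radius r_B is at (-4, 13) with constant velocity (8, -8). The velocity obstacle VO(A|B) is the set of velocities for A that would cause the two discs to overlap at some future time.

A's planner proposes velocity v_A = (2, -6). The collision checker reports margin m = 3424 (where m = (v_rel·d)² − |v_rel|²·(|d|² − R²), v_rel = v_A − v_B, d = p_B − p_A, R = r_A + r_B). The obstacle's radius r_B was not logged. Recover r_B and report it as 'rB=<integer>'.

m = 3424
d = (-15, 1);  v_rel = (-6, 2),  |v_rel|² = 40
v_rel×d = (-6)·(1) − (2)·(-15) = 24
since m = R²·40 − 24²:  R² = (576 + 3424) / 40 = 100
R = √100 = 10  ⇒  r_B = 10 − 3 = 7

rB=7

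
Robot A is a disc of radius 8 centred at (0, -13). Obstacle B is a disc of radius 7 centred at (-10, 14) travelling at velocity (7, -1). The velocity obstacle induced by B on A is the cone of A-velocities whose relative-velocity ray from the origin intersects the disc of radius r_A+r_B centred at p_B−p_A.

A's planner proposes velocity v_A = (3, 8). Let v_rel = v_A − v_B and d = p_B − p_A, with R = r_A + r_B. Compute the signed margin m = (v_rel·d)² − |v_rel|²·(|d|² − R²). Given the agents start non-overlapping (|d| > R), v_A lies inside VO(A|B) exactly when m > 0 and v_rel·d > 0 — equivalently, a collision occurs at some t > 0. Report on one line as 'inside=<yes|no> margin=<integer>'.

d = (-10, 27),  |d|² = 829;  R = 8+7 = 15,  c = 829−15² = 604
v_rel = (-4, 9),  |v_rel|² = 97;  v_rel·d = (-4)·(-10) + (9)·(27) = 283
97·t² − 566·t + 604 = 0  ⇒  m = 283² − 97·604 = 21501
m = 21501 > 0,  v_rel·d = 283 > 0  ⇒  inside

inside=yes margin=21501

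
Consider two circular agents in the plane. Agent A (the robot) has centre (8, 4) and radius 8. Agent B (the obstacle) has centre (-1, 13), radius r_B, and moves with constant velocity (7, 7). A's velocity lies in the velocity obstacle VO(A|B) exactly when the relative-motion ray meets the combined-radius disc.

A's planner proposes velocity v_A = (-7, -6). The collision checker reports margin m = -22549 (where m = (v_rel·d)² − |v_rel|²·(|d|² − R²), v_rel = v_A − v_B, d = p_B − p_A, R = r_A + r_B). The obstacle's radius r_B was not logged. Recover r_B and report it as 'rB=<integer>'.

m = -22549
d = (-9, 9);  v_rel = (-14, -13),  |v_rel|² = 365
v_rel×d = (-14)·(9) − (-13)·(-9) = -243
since m = R²·365 − (-243)²:  R² = (59049 + -22549) / 365 = 100
R = √100 = 10  ⇒  r_B = 10 − 8 = 2

rB=2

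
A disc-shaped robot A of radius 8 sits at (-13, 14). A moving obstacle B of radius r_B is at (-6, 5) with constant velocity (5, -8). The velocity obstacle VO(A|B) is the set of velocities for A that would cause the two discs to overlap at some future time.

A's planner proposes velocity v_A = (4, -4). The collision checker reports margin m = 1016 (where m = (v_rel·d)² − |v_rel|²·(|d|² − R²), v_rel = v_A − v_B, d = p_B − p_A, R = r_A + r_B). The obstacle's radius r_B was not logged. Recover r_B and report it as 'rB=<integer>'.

m = 1016
d = (7, -9);  v_rel = (-1, 4),  |v_rel|² = 17
v_rel×d = (-1)·(-9) − (4)·(7) = -19
since m = R²·17 − (-19)²:  R² = (361 + 1016) / 17 = 81
R = √81 = 9  ⇒  r_B = 9 − 8 = 1

rB=1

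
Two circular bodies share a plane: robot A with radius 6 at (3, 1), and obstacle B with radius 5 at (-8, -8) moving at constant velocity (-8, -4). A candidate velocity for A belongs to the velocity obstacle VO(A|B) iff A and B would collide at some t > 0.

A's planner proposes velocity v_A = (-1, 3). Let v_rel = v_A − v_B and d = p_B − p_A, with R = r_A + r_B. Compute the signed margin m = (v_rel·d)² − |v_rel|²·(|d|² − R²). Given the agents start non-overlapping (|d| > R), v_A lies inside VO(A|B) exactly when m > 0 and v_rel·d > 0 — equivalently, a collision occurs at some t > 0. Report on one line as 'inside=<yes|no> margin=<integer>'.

d = (-11, -9),  |d|² = 202;  R = 6+5 = 11,  c = 202−11² = 81
v_rel = (7, 7),  |v_rel|² = 98;  v_rel·d = (7)·(-11) + (7)·(-9) = -140
98·t² + 280·t + 81 = 0  ⇒  m = (-140)² − 98·81 = 11662
m = 11662 > 0,  v_rel·d = -140 < 0  ⇒  outside

inside=no margin=11662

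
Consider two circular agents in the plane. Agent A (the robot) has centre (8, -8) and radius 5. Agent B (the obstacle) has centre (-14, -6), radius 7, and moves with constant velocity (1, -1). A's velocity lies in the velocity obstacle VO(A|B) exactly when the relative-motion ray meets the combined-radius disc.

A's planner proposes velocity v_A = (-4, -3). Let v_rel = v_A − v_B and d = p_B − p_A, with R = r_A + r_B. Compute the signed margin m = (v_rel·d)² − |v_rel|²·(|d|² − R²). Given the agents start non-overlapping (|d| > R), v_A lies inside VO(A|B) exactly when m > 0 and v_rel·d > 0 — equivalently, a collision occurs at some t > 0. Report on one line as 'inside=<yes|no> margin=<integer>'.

d = (-22, 2),  |d|² = 488;  R = 5+7 = 12,  c = 488−12² = 344
v_rel = (-5, -2),  |v_rel|² = 29;  v_rel·d = (-5)·(-22) + (-2)·(2) = 106
29·t² − 212·t + 344 = 0  ⇒  m = 106² − 29·344 = 1260
m = 1260 > 0,  v_rel·d = 106 > 0  ⇒  inside

inside=yes margin=1260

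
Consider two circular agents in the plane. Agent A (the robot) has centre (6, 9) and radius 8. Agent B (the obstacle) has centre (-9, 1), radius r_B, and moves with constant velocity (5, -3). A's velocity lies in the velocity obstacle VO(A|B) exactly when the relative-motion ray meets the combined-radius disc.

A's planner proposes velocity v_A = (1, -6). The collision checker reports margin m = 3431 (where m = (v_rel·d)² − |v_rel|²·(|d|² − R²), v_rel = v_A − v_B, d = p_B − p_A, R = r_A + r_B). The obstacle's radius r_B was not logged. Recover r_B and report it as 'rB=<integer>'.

m = 3431
d = (-15, -8);  v_rel = (-4, -3),  |v_rel|² = 25
v_rel×d = (-4)·(-8) − (-3)·(-15) = -13
since m = R²·25 − (-13)²:  R² = (169 + 3431) / 25 = 144
R = √144 = 12  ⇒  r_B = 12 − 8 = 4

rB=4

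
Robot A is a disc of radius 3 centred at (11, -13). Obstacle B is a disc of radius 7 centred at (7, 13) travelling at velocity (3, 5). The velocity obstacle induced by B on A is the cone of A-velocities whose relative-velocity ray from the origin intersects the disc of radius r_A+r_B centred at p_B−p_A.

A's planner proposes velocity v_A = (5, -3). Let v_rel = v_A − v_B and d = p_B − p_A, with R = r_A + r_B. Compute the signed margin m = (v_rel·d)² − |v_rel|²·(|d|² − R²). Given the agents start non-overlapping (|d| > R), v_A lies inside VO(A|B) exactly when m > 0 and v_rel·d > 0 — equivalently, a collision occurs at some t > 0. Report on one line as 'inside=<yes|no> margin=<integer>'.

d = (-4, 26),  |d|² = 692;  R = 3+7 = 10,  c = 692−10² = 592
v_rel = (2, -8),  |v_rel|² = 68;  v_rel·d = (2)·(-4) + (-8)·(26) = -216
68·t² + 432·t + 592 = 0  ⇒  m = (-216)² − 68·592 = 6400
m = 6400 > 0,  v_rel·d = -216 < 0  ⇒  outside

inside=no margin=6400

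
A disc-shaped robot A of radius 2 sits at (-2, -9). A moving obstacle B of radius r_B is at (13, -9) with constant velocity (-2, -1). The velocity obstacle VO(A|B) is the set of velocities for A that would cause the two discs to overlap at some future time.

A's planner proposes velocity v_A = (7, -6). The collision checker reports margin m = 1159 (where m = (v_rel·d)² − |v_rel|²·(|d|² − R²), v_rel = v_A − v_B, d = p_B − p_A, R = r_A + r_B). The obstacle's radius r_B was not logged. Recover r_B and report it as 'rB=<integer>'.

m = 1159
d = (15, 0);  v_rel = (9, -5),  |v_rel|² = 106
v_rel×d = (9)·(0) − (-5)·(15) = 75
since m = R²·106 − 75²:  R² = (5625 + 1159) / 106 = 64
R = √64 = 8  ⇒  r_B = 8 − 2 = 6

rB=6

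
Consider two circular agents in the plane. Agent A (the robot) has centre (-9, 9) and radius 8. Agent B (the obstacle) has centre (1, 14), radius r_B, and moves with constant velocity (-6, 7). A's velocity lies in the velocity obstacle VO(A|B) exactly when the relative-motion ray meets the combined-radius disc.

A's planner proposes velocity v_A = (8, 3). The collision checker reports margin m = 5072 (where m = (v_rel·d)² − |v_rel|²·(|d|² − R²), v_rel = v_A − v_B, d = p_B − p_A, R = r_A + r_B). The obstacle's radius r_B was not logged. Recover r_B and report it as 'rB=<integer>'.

m = 5072
d = (10, 5);  v_rel = (14, -4),  |v_rel|² = 212
v_rel×d = (14)·(5) − (-4)·(10) = 110
since m = R²·212 − 110²:  R² = (12100 + 5072) / 212 = 81
R = √81 = 9  ⇒  r_B = 9 − 8 = 1

rB=1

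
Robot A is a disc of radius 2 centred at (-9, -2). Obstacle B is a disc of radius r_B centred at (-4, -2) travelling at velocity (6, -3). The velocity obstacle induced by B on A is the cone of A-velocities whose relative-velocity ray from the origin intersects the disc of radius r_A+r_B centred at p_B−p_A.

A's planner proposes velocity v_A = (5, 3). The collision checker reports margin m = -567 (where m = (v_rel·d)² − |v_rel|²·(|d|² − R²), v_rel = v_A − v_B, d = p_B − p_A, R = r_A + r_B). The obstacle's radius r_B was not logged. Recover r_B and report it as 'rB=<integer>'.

m = -567
d = (5, 0);  v_rel = (-1, 6),  |v_rel|² = 37
v_rel×d = (-1)·(0) − (6)·(5) = -30
since m = R²·37 − (-30)²:  R² = (900 + -567) / 37 = 9
R = √9 = 3  ⇒  r_B = 3 − 2 = 1

rB=1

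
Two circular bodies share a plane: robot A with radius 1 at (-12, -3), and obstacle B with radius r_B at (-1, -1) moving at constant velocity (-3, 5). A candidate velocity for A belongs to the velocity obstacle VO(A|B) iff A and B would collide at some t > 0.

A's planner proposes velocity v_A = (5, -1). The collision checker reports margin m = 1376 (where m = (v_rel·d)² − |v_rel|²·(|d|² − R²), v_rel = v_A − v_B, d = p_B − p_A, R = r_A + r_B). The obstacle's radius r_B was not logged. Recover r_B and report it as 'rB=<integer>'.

m = 1376
d = (11, 2);  v_rel = (8, -6),  |v_rel|² = 100
v_rel×d = (8)·(2) − (-6)·(11) = 82
since m = R²·100 − 82²:  R² = (6724 + 1376) / 100 = 81
R = √81 = 9  ⇒  r_B = 9 − 1 = 8

rB=8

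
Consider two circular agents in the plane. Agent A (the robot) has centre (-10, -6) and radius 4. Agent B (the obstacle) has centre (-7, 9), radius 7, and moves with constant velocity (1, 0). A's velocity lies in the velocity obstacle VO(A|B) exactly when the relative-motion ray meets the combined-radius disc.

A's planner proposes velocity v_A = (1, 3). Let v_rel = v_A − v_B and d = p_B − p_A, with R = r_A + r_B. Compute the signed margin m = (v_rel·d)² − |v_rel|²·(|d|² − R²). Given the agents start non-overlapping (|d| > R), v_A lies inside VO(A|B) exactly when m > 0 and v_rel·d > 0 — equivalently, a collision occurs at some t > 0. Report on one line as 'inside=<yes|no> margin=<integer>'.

d = (3, 15),  |d|² = 234;  R = 4+7 = 11,  c = 234−11² = 113
v_rel = (0, 3),  |v_rel|² = 9;  v_rel·d = (0)·(3) + (3)·(15) = 45
9·t² − 90·t + 113 = 0  ⇒  m = 45² − 9·113 = 1008
m = 1008 > 0,  v_rel·d = 45 > 0  ⇒  inside

inside=yes margin=1008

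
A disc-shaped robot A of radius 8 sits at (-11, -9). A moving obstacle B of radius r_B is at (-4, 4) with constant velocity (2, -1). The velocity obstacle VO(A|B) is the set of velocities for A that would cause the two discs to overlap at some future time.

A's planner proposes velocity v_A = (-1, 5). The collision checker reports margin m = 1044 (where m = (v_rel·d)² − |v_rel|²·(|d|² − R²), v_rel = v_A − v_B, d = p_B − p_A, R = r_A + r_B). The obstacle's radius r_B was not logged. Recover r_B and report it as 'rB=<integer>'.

m = 1044
d = (7, 13);  v_rel = (-3, 6),  |v_rel|² = 45
v_rel×d = (-3)·(13) − (6)·(7) = -81
since m = R²·45 − (-81)²:  R² = (6561 + 1044) / 45 = 169
R = √169 = 13  ⇒  r_B = 13 − 8 = 5

rB=5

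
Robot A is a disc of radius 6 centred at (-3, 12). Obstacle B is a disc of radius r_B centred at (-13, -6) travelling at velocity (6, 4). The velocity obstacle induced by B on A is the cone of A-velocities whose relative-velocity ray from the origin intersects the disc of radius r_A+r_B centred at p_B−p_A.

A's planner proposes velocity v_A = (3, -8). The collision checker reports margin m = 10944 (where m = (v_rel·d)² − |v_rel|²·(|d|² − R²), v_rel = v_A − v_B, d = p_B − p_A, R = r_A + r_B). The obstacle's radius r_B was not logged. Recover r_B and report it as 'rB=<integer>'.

m = 10944
d = (-10, -18);  v_rel = (-3, -12),  |v_rel|² = 153
v_rel×d = (-3)·(-18) − (-12)·(-10) = -66
since m = R²·153 − (-66)²:  R² = (4356 + 10944) / 153 = 100
R = √100 = 10  ⇒  r_B = 10 − 6 = 4

rB=4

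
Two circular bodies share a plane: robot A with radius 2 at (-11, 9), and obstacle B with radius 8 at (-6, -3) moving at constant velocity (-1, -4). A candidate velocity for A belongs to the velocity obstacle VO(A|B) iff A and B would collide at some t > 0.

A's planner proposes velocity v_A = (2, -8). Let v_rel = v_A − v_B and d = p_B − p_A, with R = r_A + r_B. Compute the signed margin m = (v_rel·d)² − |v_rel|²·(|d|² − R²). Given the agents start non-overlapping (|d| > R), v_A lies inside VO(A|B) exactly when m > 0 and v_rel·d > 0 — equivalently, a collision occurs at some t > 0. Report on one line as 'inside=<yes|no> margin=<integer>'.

d = (5, -12),  |d|² = 169;  R = 2+8 = 10,  c = 169−10² = 69
v_rel = (3, -4),  |v_rel|² = 25;  v_rel·d = (3)·(5) + (-4)·(-12) = 63
25·t² − 126·t + 69 = 0  ⇒  m = 63² − 25·69 = 2244
m = 2244 > 0,  v_rel·d = 63 > 0  ⇒  inside

inside=yes margin=2244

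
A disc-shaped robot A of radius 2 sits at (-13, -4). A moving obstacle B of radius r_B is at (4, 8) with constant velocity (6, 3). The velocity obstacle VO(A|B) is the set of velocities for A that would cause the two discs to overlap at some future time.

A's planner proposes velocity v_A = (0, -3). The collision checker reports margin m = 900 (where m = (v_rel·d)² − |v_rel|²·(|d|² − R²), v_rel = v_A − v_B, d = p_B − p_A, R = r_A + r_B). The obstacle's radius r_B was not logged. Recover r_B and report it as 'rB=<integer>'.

m = 900
d = (17, 12);  v_rel = (-6, -6),  |v_rel|² = 72
v_rel×d = (-6)·(12) − (-6)·(17) = 30
since m = R²·72 − 30²:  R² = (900 + 900) / 72 = 25
R = √25 = 5  ⇒  r_B = 5 − 2 = 3

rB=3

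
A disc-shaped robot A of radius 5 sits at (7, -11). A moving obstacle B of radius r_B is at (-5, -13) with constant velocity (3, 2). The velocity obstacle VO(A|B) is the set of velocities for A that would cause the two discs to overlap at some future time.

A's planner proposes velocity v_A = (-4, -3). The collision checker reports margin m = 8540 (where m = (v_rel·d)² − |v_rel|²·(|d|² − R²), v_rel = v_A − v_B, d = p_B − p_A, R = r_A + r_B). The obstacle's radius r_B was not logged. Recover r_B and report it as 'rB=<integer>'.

m = 8540
d = (-12, -2);  v_rel = (-7, -5),  |v_rel|² = 74
v_rel×d = (-7)·(-2) − (-5)·(-12) = -46
since m = R²·74 − (-46)²:  R² = (2116 + 8540) / 74 = 144
R = √144 = 12  ⇒  r_B = 12 − 5 = 7

rB=7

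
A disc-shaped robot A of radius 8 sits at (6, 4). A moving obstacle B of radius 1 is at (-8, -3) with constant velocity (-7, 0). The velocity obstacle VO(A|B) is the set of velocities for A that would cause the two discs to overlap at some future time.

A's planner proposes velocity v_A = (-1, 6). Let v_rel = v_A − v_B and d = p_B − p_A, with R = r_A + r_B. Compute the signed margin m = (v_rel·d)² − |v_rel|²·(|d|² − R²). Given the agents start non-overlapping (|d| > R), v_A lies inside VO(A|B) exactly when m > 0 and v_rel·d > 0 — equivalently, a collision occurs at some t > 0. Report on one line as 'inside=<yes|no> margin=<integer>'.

d = (-14, -7),  |d|² = 245;  R = 8+1 = 9,  c = 245−9² = 164
v_rel = (6, 6),  |v_rel|² = 72;  v_rel·d = (6)·(-14) + (6)·(-7) = -126
72·t² + 252·t + 164 = 0  ⇒  m = (-126)² − 72·164 = 4068
m = 4068 > 0,  v_rel·d = -126 < 0  ⇒  outside

inside=no margin=4068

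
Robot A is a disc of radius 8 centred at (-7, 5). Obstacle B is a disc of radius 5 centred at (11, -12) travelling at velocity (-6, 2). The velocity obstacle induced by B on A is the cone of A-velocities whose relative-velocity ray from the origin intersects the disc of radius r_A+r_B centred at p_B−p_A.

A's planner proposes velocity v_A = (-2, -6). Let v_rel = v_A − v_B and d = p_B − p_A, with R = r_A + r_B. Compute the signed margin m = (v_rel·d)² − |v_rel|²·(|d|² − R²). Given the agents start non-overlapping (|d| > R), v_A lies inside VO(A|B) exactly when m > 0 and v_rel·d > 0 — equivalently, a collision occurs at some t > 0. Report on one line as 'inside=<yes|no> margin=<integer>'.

d = (18, -17),  |d|² = 613;  R = 8+5 = 13,  c = 613−13² = 444
v_rel = (4, -8),  |v_rel|² = 80;  v_rel·d = (4)·(18) + (-8)·(-17) = 208
80·t² − 416·t + 444 = 0  ⇒  m = 208² − 80·444 = 7744
m = 7744 > 0,  v_rel·d = 208 > 0  ⇒  inside

inside=yes margin=7744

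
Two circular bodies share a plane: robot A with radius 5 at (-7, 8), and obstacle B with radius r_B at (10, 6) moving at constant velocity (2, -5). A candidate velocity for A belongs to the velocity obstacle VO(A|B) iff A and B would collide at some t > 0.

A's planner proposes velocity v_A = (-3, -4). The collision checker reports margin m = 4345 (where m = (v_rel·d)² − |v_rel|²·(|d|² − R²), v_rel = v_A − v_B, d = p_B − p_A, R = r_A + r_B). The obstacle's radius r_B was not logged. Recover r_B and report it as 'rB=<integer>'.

m = 4345
d = (17, -2);  v_rel = (-5, 1),  |v_rel|² = 26
v_rel×d = (-5)·(-2) − (1)·(17) = -7
since m = R²·26 − (-7)²:  R² = (49 + 4345) / 26 = 169
R = √169 = 13  ⇒  r_B = 13 − 5 = 8

rB=8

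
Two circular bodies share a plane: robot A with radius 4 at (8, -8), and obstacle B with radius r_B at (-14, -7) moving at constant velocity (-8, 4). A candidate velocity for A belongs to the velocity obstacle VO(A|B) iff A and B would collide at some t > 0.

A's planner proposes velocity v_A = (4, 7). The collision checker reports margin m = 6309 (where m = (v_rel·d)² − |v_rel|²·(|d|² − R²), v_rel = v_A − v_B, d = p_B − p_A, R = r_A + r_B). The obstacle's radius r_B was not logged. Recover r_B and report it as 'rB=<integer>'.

m = 6309
d = (-22, 1);  v_rel = (12, 3),  |v_rel|² = 153
v_rel×d = (12)·(1) − (3)·(-22) = 78
since m = R²·153 − 78²:  R² = (6084 + 6309) / 153 = 81
R = √81 = 9  ⇒  r_B = 9 − 4 = 5

rB=5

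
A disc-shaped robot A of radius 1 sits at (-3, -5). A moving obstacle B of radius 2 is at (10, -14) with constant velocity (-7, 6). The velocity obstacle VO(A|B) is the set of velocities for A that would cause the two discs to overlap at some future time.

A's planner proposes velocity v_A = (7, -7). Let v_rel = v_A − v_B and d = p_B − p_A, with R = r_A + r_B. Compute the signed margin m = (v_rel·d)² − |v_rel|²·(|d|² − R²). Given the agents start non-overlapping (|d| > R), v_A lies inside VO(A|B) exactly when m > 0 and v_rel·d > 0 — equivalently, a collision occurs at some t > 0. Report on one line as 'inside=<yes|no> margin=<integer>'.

d = (13, -9),  |d|² = 250;  R = 1+2 = 3,  c = 250−3² = 241
v_rel = (14, -13),  |v_rel|² = 365;  v_rel·d = (14)·(13) + (-13)·(-9) = 299
365·t² − 598·t + 241 = 0  ⇒  m = 299² − 365·241 = 1436
m = 1436 > 0,  v_rel·d = 299 > 0  ⇒  inside

inside=yes margin=1436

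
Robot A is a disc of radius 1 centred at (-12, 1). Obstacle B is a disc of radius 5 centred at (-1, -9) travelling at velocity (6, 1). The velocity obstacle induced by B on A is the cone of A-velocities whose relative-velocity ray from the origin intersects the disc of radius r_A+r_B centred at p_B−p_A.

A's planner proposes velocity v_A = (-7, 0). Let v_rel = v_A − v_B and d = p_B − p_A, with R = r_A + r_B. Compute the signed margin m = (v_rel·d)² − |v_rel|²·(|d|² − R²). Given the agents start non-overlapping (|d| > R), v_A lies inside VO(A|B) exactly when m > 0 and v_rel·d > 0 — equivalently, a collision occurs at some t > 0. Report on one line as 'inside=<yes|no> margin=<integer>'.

d = (11, -10),  |d|² = 221;  R = 1+5 = 6,  c = 221−6² = 185
v_rel = (-13, -1),  |v_rel|² = 170;  v_rel·d = (-13)·(11) + (-1)·(-10) = -133
170·t² + 266·t + 185 = 0  ⇒  m = (-133)² − 170·185 = -13761
m = -13761 < 0,  v_rel·d = -133 < 0  ⇒  outside

inside=no margin=-13761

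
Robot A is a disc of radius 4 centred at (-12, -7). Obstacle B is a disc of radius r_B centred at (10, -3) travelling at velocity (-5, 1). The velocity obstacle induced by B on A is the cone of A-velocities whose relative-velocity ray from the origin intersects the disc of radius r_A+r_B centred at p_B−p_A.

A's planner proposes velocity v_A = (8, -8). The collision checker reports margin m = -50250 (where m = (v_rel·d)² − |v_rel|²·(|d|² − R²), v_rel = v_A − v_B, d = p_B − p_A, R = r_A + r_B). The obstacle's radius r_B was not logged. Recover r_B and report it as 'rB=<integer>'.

m = -50250
d = (22, 4);  v_rel = (13, -9),  |v_rel|² = 250
v_rel×d = (13)·(4) − (-9)·(22) = 250
since m = R²·250 − 250²:  R² = (62500 + -50250) / 250 = 49
R = √49 = 7  ⇒  r_B = 7 − 4 = 3

rB=3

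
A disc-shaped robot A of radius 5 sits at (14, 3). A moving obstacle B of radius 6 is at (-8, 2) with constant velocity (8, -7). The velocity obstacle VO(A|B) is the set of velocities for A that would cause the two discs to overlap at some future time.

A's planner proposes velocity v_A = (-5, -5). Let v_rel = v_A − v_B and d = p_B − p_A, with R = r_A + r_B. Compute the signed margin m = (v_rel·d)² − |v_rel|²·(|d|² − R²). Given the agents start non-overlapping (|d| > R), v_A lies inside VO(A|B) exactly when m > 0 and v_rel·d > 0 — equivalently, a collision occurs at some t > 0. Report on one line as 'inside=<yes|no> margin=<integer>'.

d = (-22, -1),  |d|² = 485;  R = 5+6 = 11,  c = 485−11² = 364
v_rel = (-13, 2),  |v_rel|² = 173;  v_rel·d = (-13)·(-22) + (2)·(-1) = 284
173·t² − 568·t + 364 = 0  ⇒  m = 284² − 173·364 = 17684
m = 17684 > 0,  v_rel·d = 284 > 0  ⇒  inside

inside=yes margin=17684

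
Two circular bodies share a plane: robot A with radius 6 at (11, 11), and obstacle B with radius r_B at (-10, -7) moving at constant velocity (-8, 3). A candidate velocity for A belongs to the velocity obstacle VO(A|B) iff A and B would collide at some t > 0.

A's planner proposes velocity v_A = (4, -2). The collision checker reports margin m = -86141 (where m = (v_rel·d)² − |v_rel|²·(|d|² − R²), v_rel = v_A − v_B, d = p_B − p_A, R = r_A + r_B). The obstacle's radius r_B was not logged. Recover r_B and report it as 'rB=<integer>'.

m = -86141
d = (-21, -18);  v_rel = (12, -5),  |v_rel|² = 169
v_rel×d = (12)·(-18) − (-5)·(-21) = -321
since m = R²·169 − (-321)²:  R² = (103041 + -86141) / 169 = 100
R = √100 = 10  ⇒  r_B = 10 − 6 = 4

rB=4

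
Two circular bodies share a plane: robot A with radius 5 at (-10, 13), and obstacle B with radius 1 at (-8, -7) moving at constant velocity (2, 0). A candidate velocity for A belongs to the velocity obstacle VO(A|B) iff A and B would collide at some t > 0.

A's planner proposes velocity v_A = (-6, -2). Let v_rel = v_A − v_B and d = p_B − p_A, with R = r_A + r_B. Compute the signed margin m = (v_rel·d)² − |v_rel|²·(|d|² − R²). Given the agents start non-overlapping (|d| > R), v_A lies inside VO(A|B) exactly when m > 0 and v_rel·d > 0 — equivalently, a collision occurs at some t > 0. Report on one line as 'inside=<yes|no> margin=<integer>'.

d = (2, -20),  |d|² = 404;  R = 5+1 = 6,  c = 404−6² = 368
v_rel = (-8, -2),  |v_rel|² = 68;  v_rel·d = (-8)·(2) + (-2)·(-20) = 24
68·t² − 48·t + 368 = 0  ⇒  m = 24² − 68·368 = -24448
m = -24448 < 0,  v_rel·d = 24 > 0  ⇒  outside

inside=no margin=-24448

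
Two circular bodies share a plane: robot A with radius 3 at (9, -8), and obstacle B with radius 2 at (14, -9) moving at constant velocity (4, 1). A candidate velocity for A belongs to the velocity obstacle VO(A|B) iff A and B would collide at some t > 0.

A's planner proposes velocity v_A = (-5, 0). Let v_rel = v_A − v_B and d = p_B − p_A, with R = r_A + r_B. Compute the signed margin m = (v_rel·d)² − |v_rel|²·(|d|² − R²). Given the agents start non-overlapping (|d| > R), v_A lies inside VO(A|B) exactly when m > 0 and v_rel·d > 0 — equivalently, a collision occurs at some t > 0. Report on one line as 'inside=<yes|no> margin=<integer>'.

d = (5, -1),  |d|² = 26;  R = 3+2 = 5,  c = 26−5² = 1
v_rel = (-9, -1),  |v_rel|² = 82;  v_rel·d = (-9)·(5) + (-1)·(-1) = -44
82·t² + 88·t + 1 = 0  ⇒  m = (-44)² − 82·1 = 1854
m = 1854 > 0,  v_rel·d = -44 < 0  ⇒  outside

inside=no margin=1854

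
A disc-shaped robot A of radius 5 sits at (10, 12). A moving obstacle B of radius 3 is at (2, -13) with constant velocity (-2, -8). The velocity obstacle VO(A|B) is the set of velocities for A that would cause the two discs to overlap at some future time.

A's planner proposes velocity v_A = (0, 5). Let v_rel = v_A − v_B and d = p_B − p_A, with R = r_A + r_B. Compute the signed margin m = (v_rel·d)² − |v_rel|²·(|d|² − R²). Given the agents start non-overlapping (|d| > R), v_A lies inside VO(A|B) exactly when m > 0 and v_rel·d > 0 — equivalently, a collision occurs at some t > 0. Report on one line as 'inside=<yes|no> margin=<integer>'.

d = (-8, -25),  |d|² = 689;  R = 5+3 = 8,  c = 689−8² = 625
v_rel = (2, 13),  |v_rel|² = 173;  v_rel·d = (2)·(-8) + (13)·(-25) = -341
173·t² + 682·t + 625 = 0  ⇒  m = (-341)² − 173·625 = 8156
m = 8156 > 0,  v_rel·d = -341 < 0  ⇒  outside

inside=no margin=8156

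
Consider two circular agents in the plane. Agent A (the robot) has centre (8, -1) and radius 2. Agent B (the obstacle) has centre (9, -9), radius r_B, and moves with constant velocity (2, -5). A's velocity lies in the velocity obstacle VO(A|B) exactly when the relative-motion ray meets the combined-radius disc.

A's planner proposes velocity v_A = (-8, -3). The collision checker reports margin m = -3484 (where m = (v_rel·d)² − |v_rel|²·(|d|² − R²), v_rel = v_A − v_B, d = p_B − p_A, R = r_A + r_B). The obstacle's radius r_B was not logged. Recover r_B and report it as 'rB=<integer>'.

m = -3484
d = (1, -8);  v_rel = (-10, 2),  |v_rel|² = 104
v_rel×d = (-10)·(-8) − (2)·(1) = 78
since m = R²·104 − 78²:  R² = (6084 + -3484) / 104 = 25
R = √25 = 5  ⇒  r_B = 5 − 2 = 3

rB=3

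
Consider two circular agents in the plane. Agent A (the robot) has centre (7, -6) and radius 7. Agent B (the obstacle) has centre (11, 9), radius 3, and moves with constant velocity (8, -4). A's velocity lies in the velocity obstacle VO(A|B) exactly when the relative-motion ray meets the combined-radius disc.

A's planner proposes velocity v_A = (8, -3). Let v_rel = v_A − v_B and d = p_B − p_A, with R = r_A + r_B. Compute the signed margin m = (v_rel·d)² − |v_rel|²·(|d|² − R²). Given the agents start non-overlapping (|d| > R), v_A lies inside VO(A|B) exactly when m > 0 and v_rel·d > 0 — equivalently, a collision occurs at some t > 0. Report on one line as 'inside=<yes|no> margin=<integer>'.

d = (4, 15),  |d|² = 241;  R = 7+3 = 10,  c = 241−10² = 141
v_rel = (0, 1),  |v_rel|² = 1;  v_rel·d = (0)·(4) + (1)·(15) = 15
1·t² − 30·t + 141 = 0  ⇒  m = 15² − 1·141 = 84
m = 84 > 0,  v_rel·d = 15 > 0  ⇒  inside

inside=yes margin=84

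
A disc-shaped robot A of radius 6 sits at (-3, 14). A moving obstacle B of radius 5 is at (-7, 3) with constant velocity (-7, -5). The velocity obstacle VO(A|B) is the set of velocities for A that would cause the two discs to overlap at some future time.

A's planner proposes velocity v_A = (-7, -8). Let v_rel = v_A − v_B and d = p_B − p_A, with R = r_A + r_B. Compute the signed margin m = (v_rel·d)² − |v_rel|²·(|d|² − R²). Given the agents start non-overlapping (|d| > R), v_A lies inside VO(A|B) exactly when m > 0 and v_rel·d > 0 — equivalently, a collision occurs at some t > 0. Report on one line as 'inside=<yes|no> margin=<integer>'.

d = (-4, -11),  |d|² = 137;  R = 6+5 = 11,  c = 137−11² = 16
v_rel = (0, -3),  |v_rel|² = 9;  v_rel·d = (0)·(-4) + (-3)·(-11) = 33
9·t² − 66·t + 16 = 0  ⇒  m = 33² − 9·16 = 945
m = 945 > 0,  v_rel·d = 33 > 0  ⇒  inside

inside=yes margin=945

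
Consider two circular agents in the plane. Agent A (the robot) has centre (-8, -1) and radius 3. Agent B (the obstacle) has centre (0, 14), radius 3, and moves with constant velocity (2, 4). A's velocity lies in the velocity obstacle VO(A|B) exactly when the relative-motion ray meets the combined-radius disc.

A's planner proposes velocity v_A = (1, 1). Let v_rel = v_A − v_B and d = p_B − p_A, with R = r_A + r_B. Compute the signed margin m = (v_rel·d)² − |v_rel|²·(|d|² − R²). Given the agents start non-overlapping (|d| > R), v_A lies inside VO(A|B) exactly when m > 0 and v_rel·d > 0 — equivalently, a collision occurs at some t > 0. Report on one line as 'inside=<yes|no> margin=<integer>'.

d = (8, 15),  |d|² = 289;  R = 3+3 = 6,  c = 289−6² = 253
v_rel = (-1, -3),  |v_rel|² = 10;  v_rel·d = (-1)·(8) + (-3)·(15) = -53
10·t² + 106·t + 253 = 0  ⇒  m = (-53)² − 10·253 = 279
m = 279 > 0,  v_rel·d = -53 < 0  ⇒  outside

inside=no margin=279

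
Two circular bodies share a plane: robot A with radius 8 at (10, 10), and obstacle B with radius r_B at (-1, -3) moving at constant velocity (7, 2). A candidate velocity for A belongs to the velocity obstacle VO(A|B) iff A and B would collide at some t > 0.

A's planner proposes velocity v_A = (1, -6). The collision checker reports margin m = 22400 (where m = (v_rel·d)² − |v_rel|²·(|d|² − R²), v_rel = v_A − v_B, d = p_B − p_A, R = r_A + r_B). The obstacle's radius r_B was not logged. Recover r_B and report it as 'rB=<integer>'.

m = 22400
d = (-11, -13);  v_rel = (-6, -8),  |v_rel|² = 100
v_rel×d = (-6)·(-13) − (-8)·(-11) = -10
since m = R²·100 − (-10)²:  R² = (100 + 22400) / 100 = 225
R = √225 = 15  ⇒  r_B = 15 − 8 = 7

rB=7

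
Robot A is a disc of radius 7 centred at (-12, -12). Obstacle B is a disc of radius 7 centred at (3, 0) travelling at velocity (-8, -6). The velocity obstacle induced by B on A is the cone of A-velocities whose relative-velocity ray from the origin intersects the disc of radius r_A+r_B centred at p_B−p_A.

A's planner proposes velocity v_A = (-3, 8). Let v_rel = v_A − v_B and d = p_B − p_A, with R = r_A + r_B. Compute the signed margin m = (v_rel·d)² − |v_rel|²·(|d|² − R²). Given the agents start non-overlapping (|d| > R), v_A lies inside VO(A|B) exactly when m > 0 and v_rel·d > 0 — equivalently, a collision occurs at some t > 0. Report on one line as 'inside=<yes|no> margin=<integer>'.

d = (15, 12),  |d|² = 369;  R = 7+7 = 14,  c = 369−14² = 173
v_rel = (5, 14),  |v_rel|² = 221;  v_rel·d = (5)·(15) + (14)·(12) = 243
221·t² − 486·t + 173 = 0  ⇒  m = 243² − 221·173 = 20816
m = 20816 > 0,  v_rel·d = 243 > 0  ⇒  inside

inside=yes margin=20816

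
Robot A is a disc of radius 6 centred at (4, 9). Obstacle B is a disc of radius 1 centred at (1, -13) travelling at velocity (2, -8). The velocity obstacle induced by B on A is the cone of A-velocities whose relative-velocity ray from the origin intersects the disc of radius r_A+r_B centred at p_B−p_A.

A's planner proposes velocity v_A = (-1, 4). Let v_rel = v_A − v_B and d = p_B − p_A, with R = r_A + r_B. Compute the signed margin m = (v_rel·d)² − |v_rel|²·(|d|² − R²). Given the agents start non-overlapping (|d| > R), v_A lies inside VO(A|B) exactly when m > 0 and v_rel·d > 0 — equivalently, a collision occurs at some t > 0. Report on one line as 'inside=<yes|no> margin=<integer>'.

d = (-3, -22),  |d|² = 493;  R = 6+1 = 7,  c = 493−7² = 444
v_rel = (-3, 12),  |v_rel|² = 153;  v_rel·d = (-3)·(-3) + (12)·(-22) = -255
153·t² + 510·t + 444 = 0  ⇒  m = (-255)² − 153·444 = -2907
m = -2907 < 0,  v_rel·d = -255 < 0  ⇒  outside

inside=no margin=-2907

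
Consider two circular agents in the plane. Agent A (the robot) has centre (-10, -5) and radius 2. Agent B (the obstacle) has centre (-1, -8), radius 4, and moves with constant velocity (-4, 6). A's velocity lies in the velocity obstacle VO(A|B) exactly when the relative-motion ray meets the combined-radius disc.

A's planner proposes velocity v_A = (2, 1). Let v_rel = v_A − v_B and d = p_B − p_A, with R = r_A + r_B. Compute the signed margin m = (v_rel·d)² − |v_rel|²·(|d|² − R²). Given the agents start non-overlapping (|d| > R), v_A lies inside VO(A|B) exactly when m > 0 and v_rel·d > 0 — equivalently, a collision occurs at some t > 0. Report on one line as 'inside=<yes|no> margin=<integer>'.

d = (9, -3),  |d|² = 90;  R = 2+4 = 6,  c = 90−6² = 54
v_rel = (6, -5),  |v_rel|² = 61;  v_rel·d = (6)·(9) + (-5)·(-3) = 69
61·t² − 138·t + 54 = 0  ⇒  m = 69² − 61·54 = 1467
m = 1467 > 0,  v_rel·d = 69 > 0  ⇒  inside

inside=yes margin=1467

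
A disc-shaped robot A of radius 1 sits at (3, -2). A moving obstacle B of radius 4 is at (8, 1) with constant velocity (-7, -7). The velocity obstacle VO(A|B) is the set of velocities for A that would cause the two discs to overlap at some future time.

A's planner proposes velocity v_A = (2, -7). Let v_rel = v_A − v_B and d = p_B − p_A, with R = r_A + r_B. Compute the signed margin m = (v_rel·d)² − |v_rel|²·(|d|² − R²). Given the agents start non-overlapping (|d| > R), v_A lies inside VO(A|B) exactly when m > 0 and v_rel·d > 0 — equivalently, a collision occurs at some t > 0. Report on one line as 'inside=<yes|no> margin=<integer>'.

d = (5, 3),  |d|² = 34;  R = 1+4 = 5,  c = 34−5² = 9
v_rel = (9, 0),  |v_rel|² = 81;  v_rel·d = (9)·(5) + (0)·(3) = 45
81·t² − 90·t + 9 = 0  ⇒  m = 45² − 81·9 = 1296
m = 1296 > 0,  v_rel·d = 45 > 0  ⇒  inside

inside=yes margin=1296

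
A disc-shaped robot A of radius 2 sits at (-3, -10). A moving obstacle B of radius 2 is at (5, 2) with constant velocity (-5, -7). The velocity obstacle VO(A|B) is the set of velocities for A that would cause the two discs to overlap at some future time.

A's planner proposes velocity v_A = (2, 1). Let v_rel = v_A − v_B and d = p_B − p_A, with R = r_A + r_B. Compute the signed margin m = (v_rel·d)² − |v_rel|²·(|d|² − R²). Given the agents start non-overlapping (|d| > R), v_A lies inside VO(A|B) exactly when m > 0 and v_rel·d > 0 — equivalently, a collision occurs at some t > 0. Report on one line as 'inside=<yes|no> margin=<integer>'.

d = (8, 12),  |d|² = 208;  R = 2+2 = 4,  c = 208−4² = 192
v_rel = (7, 8),  |v_rel|² = 113;  v_rel·d = (7)·(8) + (8)·(12) = 152
113·t² − 304·t + 192 = 0  ⇒  m = 152² − 113·192 = 1408
m = 1408 > 0,  v_rel·d = 152 > 0  ⇒  inside

inside=yes margin=1408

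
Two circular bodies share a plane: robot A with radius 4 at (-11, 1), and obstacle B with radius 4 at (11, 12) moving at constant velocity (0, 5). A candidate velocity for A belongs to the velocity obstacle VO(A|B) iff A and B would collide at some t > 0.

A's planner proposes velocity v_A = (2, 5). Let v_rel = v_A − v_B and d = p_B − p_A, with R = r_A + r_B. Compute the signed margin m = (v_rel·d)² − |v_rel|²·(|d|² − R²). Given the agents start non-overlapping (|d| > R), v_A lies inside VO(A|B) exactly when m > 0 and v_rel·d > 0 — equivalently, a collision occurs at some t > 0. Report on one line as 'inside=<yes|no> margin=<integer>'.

d = (22, 11),  |d|² = 605;  R = 4+4 = 8,  c = 605−8² = 541
v_rel = (2, 0),  |v_rel|² = 4;  v_rel·d = (2)·(22) + (0)·(11) = 44
4·t² − 88·t + 541 = 0  ⇒  m = 44² − 4·541 = -228
m = -228 < 0,  v_rel·d = 44 > 0  ⇒  outside

inside=no margin=-228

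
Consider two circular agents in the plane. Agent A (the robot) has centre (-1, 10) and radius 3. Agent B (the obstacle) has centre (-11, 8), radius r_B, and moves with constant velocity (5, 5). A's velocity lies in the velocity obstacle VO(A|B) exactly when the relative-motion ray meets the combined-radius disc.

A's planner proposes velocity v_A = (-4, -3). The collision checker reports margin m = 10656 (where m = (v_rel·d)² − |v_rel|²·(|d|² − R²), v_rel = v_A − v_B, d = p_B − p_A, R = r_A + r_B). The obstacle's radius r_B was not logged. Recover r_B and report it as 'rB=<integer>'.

m = 10656
d = (-10, -2);  v_rel = (-9, -8),  |v_rel|² = 145
v_rel×d = (-9)·(-2) − (-8)·(-10) = -62
since m = R²·145 − (-62)²:  R² = (3844 + 10656) / 145 = 100
R = √100 = 10  ⇒  r_B = 10 − 3 = 7

rB=7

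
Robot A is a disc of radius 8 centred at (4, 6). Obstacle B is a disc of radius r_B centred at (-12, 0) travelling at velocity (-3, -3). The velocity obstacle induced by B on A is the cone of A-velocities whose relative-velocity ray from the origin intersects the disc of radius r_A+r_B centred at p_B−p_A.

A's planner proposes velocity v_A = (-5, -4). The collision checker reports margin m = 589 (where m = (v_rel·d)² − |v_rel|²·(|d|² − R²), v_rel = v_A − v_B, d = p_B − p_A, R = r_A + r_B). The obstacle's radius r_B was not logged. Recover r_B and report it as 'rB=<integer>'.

m = 589
d = (-16, -6);  v_rel = (-2, -1),  |v_rel|² = 5
v_rel×d = (-2)·(-6) − (-1)·(-16) = -4
since m = R²·5 − (-4)²:  R² = (16 + 589) / 5 = 121
R = √121 = 11  ⇒  r_B = 11 − 8 = 3

rB=3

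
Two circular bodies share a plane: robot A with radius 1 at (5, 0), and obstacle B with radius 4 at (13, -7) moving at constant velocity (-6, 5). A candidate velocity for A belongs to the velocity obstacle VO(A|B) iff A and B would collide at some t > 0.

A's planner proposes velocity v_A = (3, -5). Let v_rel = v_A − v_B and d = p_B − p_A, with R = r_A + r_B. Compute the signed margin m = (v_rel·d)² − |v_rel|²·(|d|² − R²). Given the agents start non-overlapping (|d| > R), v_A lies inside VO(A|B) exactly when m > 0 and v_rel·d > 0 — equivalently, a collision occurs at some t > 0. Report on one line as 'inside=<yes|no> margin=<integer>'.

d = (8, -7),  |d|² = 113;  R = 1+4 = 5,  c = 113−5² = 88
v_rel = (9, -10),  |v_rel|² = 181;  v_rel·d = (9)·(8) + (-10)·(-7) = 142
181·t² − 284·t + 88 = 0  ⇒  m = 142² − 181·88 = 4236
m = 4236 > 0,  v_rel·d = 142 > 0  ⇒  inside

inside=yes margin=4236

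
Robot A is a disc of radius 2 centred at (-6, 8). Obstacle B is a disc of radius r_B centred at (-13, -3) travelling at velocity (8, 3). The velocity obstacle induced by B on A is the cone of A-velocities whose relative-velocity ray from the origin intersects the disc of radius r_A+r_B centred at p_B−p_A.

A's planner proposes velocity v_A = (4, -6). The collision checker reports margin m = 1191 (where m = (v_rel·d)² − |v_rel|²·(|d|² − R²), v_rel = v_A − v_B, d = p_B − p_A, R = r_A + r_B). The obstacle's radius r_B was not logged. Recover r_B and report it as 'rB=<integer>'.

m = 1191
d = (-7, -11);  v_rel = (-4, -9),  |v_rel|² = 97
v_rel×d = (-4)·(-11) − (-9)·(-7) = -19
since m = R²·97 − (-19)²:  R² = (361 + 1191) / 97 = 16
R = √16 = 4  ⇒  r_B = 4 − 2 = 2

rB=2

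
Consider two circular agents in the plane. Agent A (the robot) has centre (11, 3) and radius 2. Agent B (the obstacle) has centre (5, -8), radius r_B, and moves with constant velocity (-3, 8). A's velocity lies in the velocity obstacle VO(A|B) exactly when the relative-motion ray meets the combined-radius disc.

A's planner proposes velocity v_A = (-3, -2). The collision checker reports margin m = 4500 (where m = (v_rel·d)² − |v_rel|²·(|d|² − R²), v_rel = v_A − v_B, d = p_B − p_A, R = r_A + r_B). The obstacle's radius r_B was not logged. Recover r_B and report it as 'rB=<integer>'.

m = 4500
d = (-6, -11);  v_rel = (0, -10),  |v_rel|² = 100
v_rel×d = (0)·(-11) − (-10)·(-6) = -60
since m = R²·100 − (-60)²:  R² = (3600 + 4500) / 100 = 81
R = √81 = 9  ⇒  r_B = 9 − 2 = 7

rB=7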